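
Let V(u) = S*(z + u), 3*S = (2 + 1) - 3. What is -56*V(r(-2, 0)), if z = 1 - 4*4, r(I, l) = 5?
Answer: 0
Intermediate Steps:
S = 0 (S = ((2 + 1) - 3)/3 = (3 - 3)/3 = (⅓)*0 = 0)
z = -15 (z = 1 - 16 = -15)
V(u) = 0 (V(u) = 0*(-15 + u) = 0)
-56*V(r(-2, 0)) = -56*0 = 0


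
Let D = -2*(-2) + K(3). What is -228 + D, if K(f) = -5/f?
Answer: -677/3 ≈ -225.67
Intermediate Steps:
D = 7/3 (D = -2*(-2) - 5/3 = 4 - 5*1/3 = 4 - 5/3 = 7/3 ≈ 2.3333)
-228 + D = -228 + 7/3 = -677/3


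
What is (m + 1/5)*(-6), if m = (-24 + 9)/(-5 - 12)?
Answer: -552/85 ≈ -6.4941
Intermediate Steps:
m = 15/17 (m = -15/(-17) = -15*(-1/17) = 15/17 ≈ 0.88235)
(m + 1/5)*(-6) = (15/17 + 1/5)*(-6) = (92/85)*(-6) = -552/85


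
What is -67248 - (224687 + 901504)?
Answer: -1193439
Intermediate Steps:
-67248 - (224687 + 901504) = -67248 - 1*1126191 = -67248 - 1126191 = -1193439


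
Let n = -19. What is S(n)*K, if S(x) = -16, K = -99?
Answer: 1584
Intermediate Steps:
S(n)*K = -16*(-99) = 1584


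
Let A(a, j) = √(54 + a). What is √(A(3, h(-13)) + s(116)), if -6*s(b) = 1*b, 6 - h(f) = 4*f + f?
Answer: √(-174 + 9*√57)/3 ≈ 3.4327*I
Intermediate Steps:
h(f) = 6 - 5*f (h(f) = 6 - (4*f + f) = 6 - 5*f)
s(b) = -b/6
√(A(3, h(-13)) + s(116)) = √(√(54 + 3) - ⅙*116) = √(√57 - 58/3) = √(-58/3 + √57)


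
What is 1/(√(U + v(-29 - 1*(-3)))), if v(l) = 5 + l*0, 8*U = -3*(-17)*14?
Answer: 2*√377/377 ≈ 0.10301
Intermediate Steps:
U = 357/4 (U = (-3*(-17)*14)/8 = (51*14)/8 = (⅛)*714 = 357/4 ≈ 89.250)
v(l) = 5 (v(l) = 5 + 0 = 5)
1/(√(U + v(-29 - 1*(-3)))) = 1/(√(357/4 + 5)) = 1/(√(377/4)) = 1/(√377/2) = 2*√377/377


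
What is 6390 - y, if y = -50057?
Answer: 56447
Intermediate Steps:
6390 - y = 6390 - 1*(-50057) = 6390 + 50057 = 56447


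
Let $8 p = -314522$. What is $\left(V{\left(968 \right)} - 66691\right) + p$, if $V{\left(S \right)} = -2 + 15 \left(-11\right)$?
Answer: $- \frac{424693}{4} \approx -1.0617 \cdot 10^{5}$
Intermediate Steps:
$p = - \frac{157261}{4}$ ($p = \frac{1}{8} \left(-314522\right) = - \frac{157261}{4} \approx -39315.0$)
$V{\left(S \right)} = -167$ ($V{\left(S \right)} = -2 - 165 = -167$)
$\left(V{\left(968 \right)} - 66691\right) + p = \left(-167 - 66691\right) - \frac{157261}{4} = -66858 - \frac{157261}{4} = - \frac{424693}{4}$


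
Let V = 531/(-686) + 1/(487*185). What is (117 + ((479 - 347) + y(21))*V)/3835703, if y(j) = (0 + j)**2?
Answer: -20180977017/237066275984510 ≈ -8.5128e-5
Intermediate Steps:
y(j) = j**2
V = -47839759/61805170 (V = 531*(-1/686) + (1/487)*(1/185) = -531/686 + 1/90095 = -47839759/61805170 ≈ -0.77404)
(117 + ((479 - 347) + y(21))*V)/3835703 = (117 + ((479 - 347) + 21**2)*(-47839759/61805170))/3835703 = (117 + (132 + 441)*(-47839759/61805170))*(1/3835703) = (117 + 573*(-47839759/61805170))*(1/3835703) = (117 - 27412181907/61805170)*(1/3835703) = -20180977017/61805170*1/3835703 = -20180977017/237066275984510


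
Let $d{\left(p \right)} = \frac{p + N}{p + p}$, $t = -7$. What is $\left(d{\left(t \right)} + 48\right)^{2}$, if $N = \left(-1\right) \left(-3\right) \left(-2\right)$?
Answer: $\frac{469225}{196} \approx 2394.0$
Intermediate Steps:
$N = -6$ ($N = 3 \left(-2\right) = -6$)
$d{\left(p \right)} = \frac{-6 + p}{2 p}$ ($d{\left(p \right)} = \frac{p - 6}{p + p} = \frac{-6 + p}{2 p}$)
$\left(d{\left(t \right)} + 48\right)^{2} = \left(\frac{-6 - 7}{2 \left(-7\right)} + 48\right)^{2} = \left(\frac{1}{2} \left(- \frac{1}{7}\right) \left(-13\right) + 48\right)^{2} = \left(\frac{13}{14} + 48\right)^{2} = \left(\frac{685}{14}\right)^{2} = \frac{469225}{196}$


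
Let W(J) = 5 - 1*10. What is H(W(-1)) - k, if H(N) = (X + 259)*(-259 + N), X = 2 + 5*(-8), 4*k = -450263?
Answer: 216887/4 ≈ 54222.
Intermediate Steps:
k = -450263/4 (k = (1/4)*(-450263) = -450263/4 ≈ -1.1257e+5)
X = -38 (X = 2 - 40 = -38)
W(J) = -5 (W(J) = 5 - 10 = -5)
H(N) = -57239 + 221*N (H(N) = (-38 + 259)*(-259 + N) = 221*(-259 + N) = -57239 + 221*N)
H(W(-1)) - k = (-57239 + 221*(-5)) - 1*(-450263/4) = (-57239 - 1105) + 450263/4 = -58344 + 450263/4 = 216887/4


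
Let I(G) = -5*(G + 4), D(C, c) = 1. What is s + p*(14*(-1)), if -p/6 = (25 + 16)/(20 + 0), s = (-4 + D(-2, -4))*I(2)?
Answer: 1311/5 ≈ 262.20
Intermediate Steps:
I(G) = -20 - 5*G (I(G) = -5*(4 + G) = -20 - 5*G)
s = 90 (s = (-4 + 1)*(-20 - 5*2) = -3*(-20 - 10) = -3*(-30) = 90)
p = -123/10 (p = -6*(25 + 16)/(20 + 0) = -246/20 = -6*41/20 = -123/10 ≈ -12.300)
s + p*(14*(-1)) = 90 - 861*(-1)/5 = 90 - 123/10*(-14) = 90 + 861/5 = 1311/5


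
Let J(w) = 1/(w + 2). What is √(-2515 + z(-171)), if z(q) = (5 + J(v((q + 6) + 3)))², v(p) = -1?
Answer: I*√2479 ≈ 49.79*I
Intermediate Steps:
J(w) = 1/(2 + w)
z(q) = 36 (z(q) = (5 + 1/(2 - 1))² = (5 + 1/1)² = (5 + 1)² = 6² = 36)
√(-2515 + z(-171)) = √(-2515 + 36) = √(-2479) = I*√2479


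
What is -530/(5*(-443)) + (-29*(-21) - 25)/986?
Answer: 181614/218399 ≈ 0.83157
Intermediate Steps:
-530/(5*(-443)) + (-29*(-21) - 25)/986 = -530/(-2215) + (609 - 25)*(1/986) = -530*(-1/2215) + 584*(1/986) = 106/443 + 292/493 = 181614/218399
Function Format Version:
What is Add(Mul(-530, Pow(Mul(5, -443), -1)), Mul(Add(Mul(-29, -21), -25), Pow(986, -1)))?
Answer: Rational(181614, 218399) ≈ 0.83157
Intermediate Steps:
Add(Mul(-530, Pow(Mul(5, -443), -1)), Mul(Add(Mul(-29, -21), -25), Pow(986, -1))) = Add(Mul(-530, Pow(-2215, -1)), Mul(Add(609, -25), Rational(1, 986))) = Add(Mul(-530, Rational(-1, 2215)), Mul(584, Rational(1, 986))) = Add(Rational(106, 443), Rational(292, 493)) = Rational(181614, 218399)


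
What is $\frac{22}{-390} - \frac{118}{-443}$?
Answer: $\frac{18137}{86385} \approx 0.20996$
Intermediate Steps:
$\frac{22}{-390} - \frac{118}{-443} = 22 \left(- \frac{1}{390}\right) - - \frac{118}{443} = - \frac{11}{195} + \frac{118}{443} = \frac{18137}{86385}$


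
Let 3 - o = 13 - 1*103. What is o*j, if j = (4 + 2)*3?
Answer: 1674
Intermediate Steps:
o = 93 (o = 3 - (13 - 1*103) = 3 - (13 - 103) = 3 - 1*(-90) = 3 + 90 = 93)
j = 18 (j = 6*3 = 18)
o*j = 93*18 = 1674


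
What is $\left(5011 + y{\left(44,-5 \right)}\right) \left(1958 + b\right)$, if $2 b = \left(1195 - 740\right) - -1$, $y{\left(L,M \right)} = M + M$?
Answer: $10932186$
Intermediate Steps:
$y{\left(L,M \right)} = 2 M$
$b = 228$ ($b = \frac{\left(1195 - 740\right) - -1}{2} = \frac{455 + \left(-410 + 411\right)}{2} = \frac{455 + 1}{2} = \frac{1}{2} \cdot 456 = 228$)
$\left(5011 + y{\left(44,-5 \right)}\right) \left(1958 + b\right) = \left(5011 + 2 \left(-5\right)\right) \left(1958 + 228\right) = \left(5011 - 10\right) 2186 = 5001 \cdot 2186 = 10932186$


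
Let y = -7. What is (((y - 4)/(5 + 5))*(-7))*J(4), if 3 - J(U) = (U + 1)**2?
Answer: -847/5 ≈ -169.40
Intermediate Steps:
J(U) = 3 - (1 + U)**2 (J(U) = 3 - (U + 1)**2 = 3 - (1 + U)**2)
(((y - 4)/(5 + 5))*(-7))*J(4) = (((-7 - 4)/(5 + 5))*(-7))*(3 - (1 + 4)**2) = (-11/10*(-7))*(3 - 1*5**2) = (-11*1/10*(-7))*(3 - 1*25) = (-11/10*(-7))*(3 - 25) = (77/10)*(-22) = -847/5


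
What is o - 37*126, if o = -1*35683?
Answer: -40345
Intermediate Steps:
o = -35683
o - 37*126 = -35683 - 37*126 = -35683 - 4662 = -40345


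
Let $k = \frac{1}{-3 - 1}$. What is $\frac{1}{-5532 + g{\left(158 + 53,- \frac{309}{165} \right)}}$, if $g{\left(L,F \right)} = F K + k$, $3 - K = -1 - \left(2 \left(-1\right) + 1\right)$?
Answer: $- \frac{220}{1218331} \approx -0.00018057$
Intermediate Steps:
$k = - \frac{1}{4}$ ($k = \frac{1}{-4} = - \frac{1}{4} \approx -0.25$)
$K = 3$ ($K = 3 - \left(-1 - \left(2 \left(-1\right) + 1\right)\right) = 3 - \left(-1 - \left(-2 + 1\right)\right) = 3 - \left(-1 - -1\right) = 3 - \left(-1 + 1\right) = 3 - 0 = 3 + 0 = 3$)
$g{\left(L,F \right)} = - \frac{1}{4} + 3 F$ ($g{\left(L,F \right)} = F 3 - \frac{1}{4} = 3 F - \frac{1}{4} = - \frac{1}{4} + 3 F$)
$\frac{1}{-5532 + g{\left(158 + 53,- \frac{309}{165} \right)}} = \frac{1}{-5532 + \left(- \frac{1}{4} + 3 \left(- \frac{309}{165}\right)\right)} = \frac{1}{-5532 + \left(- \frac{1}{4} + 3 \left(\left(-309\right) \frac{1}{165}\right)\right)} = \frac{1}{-5532 + \left(- \frac{1}{4} + 3 \left(- \frac{103}{55}\right)\right)} = \frac{1}{-5532 - \frac{1291}{220}} = \frac{1}{- \frac{1218331}{220}} = - \frac{220}{1218331}$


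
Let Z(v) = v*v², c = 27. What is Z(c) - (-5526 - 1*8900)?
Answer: 34109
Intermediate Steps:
Z(v) = v³
Z(c) - (-5526 - 1*8900) = 27³ - (-5526 - 1*8900) = 19683 - (-5526 - 8900) = 19683 - 1*(-14426) = 19683 + 14426 = 34109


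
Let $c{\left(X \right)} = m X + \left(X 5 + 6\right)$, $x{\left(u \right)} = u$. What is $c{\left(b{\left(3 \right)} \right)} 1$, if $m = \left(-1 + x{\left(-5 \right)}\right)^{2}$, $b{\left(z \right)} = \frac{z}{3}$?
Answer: $47$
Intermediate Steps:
$b{\left(z \right)} = \frac{z}{3}$ ($b{\left(z \right)} = z \frac{1}{3} = \frac{z}{3}$)
$m = 36$ ($m = \left(-1 - 5\right)^{2} = \left(-6\right)^{2} = 36$)
$c{\left(X \right)} = 6 + 41 X$ ($c{\left(X \right)} = 36 X + \left(X 5 + 6\right) = 36 X + \left(5 X + 6\right) = 36 X + \left(6 + 5 X\right) = 6 + 41 X$)
$c{\left(b{\left(3 \right)} \right)} 1 = \left(6 + 41 \cdot \frac{1}{3} \cdot 3\right) 1 = \left(6 + 41 \cdot 1\right) 1 = \left(6 + 41\right) 1 = 47 \cdot 1 = 47$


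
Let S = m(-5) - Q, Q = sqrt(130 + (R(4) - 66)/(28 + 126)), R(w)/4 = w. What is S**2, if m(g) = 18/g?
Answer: 274573/1925 + 36*sqrt(768845)/385 ≈ 224.63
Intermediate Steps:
R(w) = 4*w
Q = sqrt(768845)/77 (Q = sqrt(130 + (4*4 - 66)/(28 + 126)) = sqrt(130 + (16 - 66)/154) = sqrt(130 - 50*1/154) = sqrt(130 - 25/77) = sqrt(9985/77) = sqrt(768845)/77 ≈ 11.388)
S = -18/5 - sqrt(768845)/77 (S = 18/(-5) - sqrt(768845)/77 = 18*(-1/5) - sqrt(768845)/77 = -18/5 - sqrt(768845)/77 ≈ -14.988)
S**2 = (-18/5 - sqrt(768845)/77)**2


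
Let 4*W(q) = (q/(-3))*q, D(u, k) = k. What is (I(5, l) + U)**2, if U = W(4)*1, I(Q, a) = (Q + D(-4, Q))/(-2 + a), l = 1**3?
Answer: 1156/9 ≈ 128.44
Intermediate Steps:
l = 1
I(Q, a) = 2*Q/(-2 + a) (I(Q, a) = (Q + Q)/(-2 + a) = (2*Q)/(-2 + a) = 2*Q/(-2 + a))
W(q) = -q**2/12 (W(q) = ((q/(-3))*q)/4 = ((q*(-1/3))*q)/4 = ((-q/3)*q)/4 = (-q**2/3)/4 = -q**2/12)
U = -4/3 (U = -1/12*4**2*1 = -1/12*16*1 = -4/3*1 = -4/3 ≈ -1.3333)
(I(5, l) + U)**2 = (2*5/(-2 + 1) - 4/3)**2 = (2*5/(-1) - 4/3)**2 = (2*5*(-1) - 4/3)**2 = (-10 - 4/3)**2 = (-34/3)**2 = 1156/9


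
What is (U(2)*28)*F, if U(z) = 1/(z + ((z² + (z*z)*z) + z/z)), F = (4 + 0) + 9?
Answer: 364/15 ≈ 24.267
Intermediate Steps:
F = 13 (F = 4 + 9 = 13)
U(z) = 1/(1 + z + z² + z³) (U(z) = 1/(z + ((z² + z²*z) + 1)) = 1/(z + ((z² + z³) + 1)) = 1/(z + (1 + z² + z³)) = 1/(1 + z + z² + z³))
(U(2)*28)*F = (28/(1 + 2 + 2² + 2³))*13 = (28/(1 + 2 + 4 + 8))*13 = (28/15)*13 = 364/15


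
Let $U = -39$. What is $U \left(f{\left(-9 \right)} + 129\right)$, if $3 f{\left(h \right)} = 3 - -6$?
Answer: $-5148$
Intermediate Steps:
$f{\left(h \right)} = 3$ ($f{\left(h \right)} = \frac{3 - -6}{3} = \frac{3 + 6}{3} = \frac{1}{3} \cdot 9 = 3$)
$U \left(f{\left(-9 \right)} + 129\right) = - 39 \left(3 + 129\right) = \left(-39\right) 132 = -5148$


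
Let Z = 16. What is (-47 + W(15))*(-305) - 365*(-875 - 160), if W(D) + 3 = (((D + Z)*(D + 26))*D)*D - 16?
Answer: -86824470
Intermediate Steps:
W(D) = -19 + D**2*(16 + D)*(26 + D) (W(D) = -3 + ((((D + 16)*(D + 26))*D)*D - 16) = -3 + ((((16 + D)*(26 + D))*D)*D - 16) = -3 + ((D*(16 + D)*(26 + D))*D - 16) = -3 + (D**2*(16 + D)*(26 + D) - 16) = -3 + (-16 + D**2*(16 + D)*(26 + D)) = -19 + D**2*(16 + D)*(26 + D))
(-47 + W(15))*(-305) - 365*(-875 - 160) = (-47 + (-19 + 15**4 + 42*15**3 + 416*15**2))*(-305) - 365*(-875 - 160) = (-47 + (-19 + 50625 + 42*3375 + 416*225))*(-305) - 365*(-1035) = (-47 + (-19 + 50625 + 141750 + 93600))*(-305) + 377775 = (-47 + 285956)*(-305) + 377775 = 285909*(-305) + 377775 = -87202245 + 377775 = -86824470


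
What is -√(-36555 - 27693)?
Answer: -2*I*√16062 ≈ -253.47*I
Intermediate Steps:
-√(-36555 - 27693) = -√(-64248) = -2*I*√16062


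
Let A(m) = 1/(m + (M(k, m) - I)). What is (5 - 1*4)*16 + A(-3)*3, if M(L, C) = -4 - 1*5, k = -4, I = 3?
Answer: 79/5 ≈ 15.800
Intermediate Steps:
M(L, C) = -9 (M(L, C) = -4 - 5 = -9)
A(m) = 1/(-12 + m) (A(m) = 1/(m + (-9 - 1*3)) = 1/(m + (-9 - 3)) = 1/(m - 12) = 1/(-12 + m))
(5 - 1*4)*16 + A(-3)*3 = (5 - 1*4)*16 + 3/(-12 - 3) = (5 - 4)*16 + 3/(-15) = 1*16 - 1/15*3 = 16 - ⅕ = 79/5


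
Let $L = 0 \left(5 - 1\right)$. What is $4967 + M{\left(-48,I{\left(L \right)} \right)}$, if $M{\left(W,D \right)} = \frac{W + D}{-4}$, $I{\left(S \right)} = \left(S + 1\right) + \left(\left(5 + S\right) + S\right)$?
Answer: $\frac{9955}{2} \approx 4977.5$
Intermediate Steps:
$L = 0$ ($L = 0 \cdot 4 = 0$)
$I{\left(S \right)} = 6 + 3 S$ ($I{\left(S \right)} = \left(1 + S\right) + \left(5 + 2 S\right) = 6 + 3 S$)
$M{\left(W,D \right)} = - \frac{D}{4} - \frac{W}{4}$ ($M{\left(W,D \right)} = \left(D + W\right) \left(- \frac{1}{4}\right) = - \frac{D}{4} - \frac{W}{4}$)
$4967 + M{\left(-48,I{\left(L \right)} \right)} = 4967 - \left(-12 + \frac{6 + 3 \cdot 0}{4}\right) = 4967 + \left(- \frac{6 + 0}{4} + 12\right) = 4967 + \left(\left(- \frac{1}{4}\right) 6 + 12\right) = 4967 + \left(- \frac{3}{2} + 12\right) = 4967 + \frac{21}{2} = \frac{9955}{2}$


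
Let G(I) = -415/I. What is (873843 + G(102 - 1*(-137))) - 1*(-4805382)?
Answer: 1357334360/239 ≈ 5.6792e+6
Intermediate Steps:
(873843 + G(102 - 1*(-137))) - 1*(-4805382) = (873843 - 415/(102 - 1*(-137))) - 1*(-4805382) = (873843 - 415/(102 + 137)) + 4805382 = (873843 - 415/239) + 4805382 = 208848062/239 + 4805382 = 1357334360/239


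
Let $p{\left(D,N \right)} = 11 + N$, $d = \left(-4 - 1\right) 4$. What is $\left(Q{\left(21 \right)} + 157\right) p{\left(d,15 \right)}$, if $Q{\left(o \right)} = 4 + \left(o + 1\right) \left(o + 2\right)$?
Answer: $17342$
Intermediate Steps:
$d = -20$ ($d = \left(-5\right) 4 = -20$)
$Q{\left(o \right)} = 4 + \left(1 + o\right) \left(2 + o\right)$
$\left(Q{\left(21 \right)} + 157\right) p{\left(d,15 \right)} = \left(\left(6 + 21^{2} + 3 \cdot 21\right) + 157\right) \left(11 + 15\right) = \left(\left(6 + 441 + 63\right) + 157\right) 26 = \left(510 + 157\right) 26 = 667 \cdot 26 = 17342$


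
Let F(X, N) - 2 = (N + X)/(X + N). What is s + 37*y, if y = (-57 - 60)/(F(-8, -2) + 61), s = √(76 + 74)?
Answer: -4329/64 + 5*√6 ≈ -55.393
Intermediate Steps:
s = 5*√6 (s = √150 = 5*√6 ≈ 12.247)
F(X, N) = 3 (F(X, N) = 2 + (N + X)/(X + N) = 2 + (N + X)/(N + X) = 2 + 1 = 3)
y = -117/64 (y = (-57 - 60)/(3 + 61) = -117/64 ≈ -1.8281)
s + 37*y = 5*√6 + 37*(-117/64) = 5*√6 - 4329/64 = -4329/64 + 5*√6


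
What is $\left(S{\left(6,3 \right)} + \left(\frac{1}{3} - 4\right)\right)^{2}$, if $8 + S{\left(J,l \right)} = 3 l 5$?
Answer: $\frac{10000}{9} \approx 1111.1$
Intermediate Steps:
$S{\left(J,l \right)} = -8 + 15 l$ ($S{\left(J,l \right)} = -8 + 3 l 5 = -8 + 15 l$)
$\left(S{\left(6,3 \right)} + \left(\frac{1}{3} - 4\right)\right)^{2} = \left(\left(-8 + 15 \cdot 3\right) + \left(\frac{1}{3} - 4\right)\right)^{2} = \left(\left(-8 + 45\right) + \left(\frac{1}{3} - 4\right)\right)^{2} = \left(37 - \frac{11}{3}\right)^{2} = \left(\frac{100}{3}\right)^{2} = \frac{10000}{9}$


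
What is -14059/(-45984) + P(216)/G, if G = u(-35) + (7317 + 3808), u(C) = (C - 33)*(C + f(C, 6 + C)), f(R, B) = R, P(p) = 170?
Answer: 15409633/48697056 ≈ 0.31644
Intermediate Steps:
u(C) = 2*C*(-33 + C) (u(C) = (C - 33)*(C + C) = (-33 + C)*(2*C) = 2*C*(-33 + C))
G = 15885 (G = 2*(-35)*(-33 - 35) + (7317 + 3808) = 2*(-35)*(-68) + 11125 = 4760 + 11125 = 15885)
-14059/(-45984) + P(216)/G = -14059/(-45984) + 170/15885 = -14059*(-1/45984) + 170*(1/15885) = 14059/45984 + 34/3177 = 15409633/48697056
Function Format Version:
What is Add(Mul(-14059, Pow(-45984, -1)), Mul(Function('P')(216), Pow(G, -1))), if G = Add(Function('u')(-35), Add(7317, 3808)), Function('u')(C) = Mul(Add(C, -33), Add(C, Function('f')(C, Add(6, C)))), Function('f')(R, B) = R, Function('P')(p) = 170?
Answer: Rational(15409633, 48697056) ≈ 0.31644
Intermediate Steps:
Function('u')(C) = Mul(2, C, Add(-33, C)) (Function('u')(C) = Mul(Add(C, -33), Add(C, C)) = Mul(Add(-33, C), Mul(2, C)) = Mul(2, C, Add(-33, C)))
G = 15885 (G = Add(Mul(2, -35, Add(-33, -35)), Add(7317, 3808)) = Add(Mul(2, -35, -68), 11125) = Add(4760, 11125) = 15885)
Add(Mul(-14059, Pow(-45984, -1)), Mul(Function('P')(216), Pow(G, -1))) = Add(Mul(-14059, Pow(-45984, -1)), Mul(170, Pow(15885, -1))) = Add(Mul(-14059, Rational(-1, 45984)), Mul(170, Rational(1, 15885))) = Add(Rational(14059, 45984), Rational(34, 3177)) = Rational(15409633, 48697056)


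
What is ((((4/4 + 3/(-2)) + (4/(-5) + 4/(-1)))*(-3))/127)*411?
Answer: 65349/1270 ≈ 51.456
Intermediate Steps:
((((4/4 + 3/(-2)) + (4/(-5) + 4/(-1)))*(-3))/127)*411 = ((((4*(1/4) + 3*(-1/2)) + (4*(-1/5) + 4*(-1)))*(-3))*(1/127))*411 = ((((1 - 3/2) + (-4/5 - 4))*(-3))*(1/127))*411 = (((-1/2 - 24/5)*(-3))*(1/127))*411 = (-53/10*(-3)*(1/127))*411 = ((159/10)*(1/127))*411 = (159/1270)*411 = 65349/1270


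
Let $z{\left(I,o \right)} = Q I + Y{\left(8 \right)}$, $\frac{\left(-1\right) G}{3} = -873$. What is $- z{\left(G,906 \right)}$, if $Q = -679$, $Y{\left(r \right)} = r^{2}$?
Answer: $1778237$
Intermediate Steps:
$G = 2619$ ($G = \left(-3\right) \left(-873\right) = 2619$)
$z{\left(I,o \right)} = 64 - 679 I$ ($z{\left(I,o \right)} = - 679 I + 8^{2} = - 679 I + 64 = 64 - 679 I$)
$- z{\left(G,906 \right)} = - (64 - 1778301) = \left(-1\right) \left(-1778237\right) = 1778237$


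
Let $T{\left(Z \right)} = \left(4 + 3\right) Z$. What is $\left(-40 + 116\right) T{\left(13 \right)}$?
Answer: $6916$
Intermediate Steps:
$T{\left(Z \right)} = 7 Z$
$\left(-40 + 116\right) T{\left(13 \right)} = \left(-40 + 116\right) 7 \cdot 13 = 76 \cdot 91 = 6916$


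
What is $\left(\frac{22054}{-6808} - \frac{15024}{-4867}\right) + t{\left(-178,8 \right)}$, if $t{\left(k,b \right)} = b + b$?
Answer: $\frac{262549575}{16567268} \approx 15.847$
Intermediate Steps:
$t{\left(k,b \right)} = 2 b$
$\left(\frac{22054}{-6808} - \frac{15024}{-4867}\right) + t{\left(-178,8 \right)} = \left(\frac{22054}{-6808} - \frac{15024}{-4867}\right) + 2 \cdot 8 = \left(22054 \left(- \frac{1}{6808}\right) - - \frac{15024}{4867}\right) + 16 = \left(- \frac{11027}{3404} + \frac{15024}{4867}\right) + 16 = - \frac{2526713}{16567268} + 16 = \frac{262549575}{16567268}$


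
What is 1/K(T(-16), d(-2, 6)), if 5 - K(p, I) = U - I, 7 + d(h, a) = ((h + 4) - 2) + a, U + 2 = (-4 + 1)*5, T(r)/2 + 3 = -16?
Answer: 1/21 ≈ 0.047619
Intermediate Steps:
T(r) = -38 (T(r) = -6 + 2*(-16) = -6 - 32 = -38)
U = -17 (U = -2 + (-4 + 1)*5 = -2 - 3*5 = -2 - 15 = -17)
d(h, a) = -5 + a + h (d(h, a) = -7 + (((h + 4) - 2) + a) = -7 + (((4 + h) - 2) + a) = -7 + ((2 + h) + a) = -7 + (2 + a + h) = -5 + a + h)
K(p, I) = 22 + I (K(p, I) = 5 - (-17 - I) = 5 + (17 + I) = 22 + I)
1/K(T(-16), d(-2, 6)) = 1/(22 + (-5 + 6 - 2)) = 1/(22 - 1) = 1/21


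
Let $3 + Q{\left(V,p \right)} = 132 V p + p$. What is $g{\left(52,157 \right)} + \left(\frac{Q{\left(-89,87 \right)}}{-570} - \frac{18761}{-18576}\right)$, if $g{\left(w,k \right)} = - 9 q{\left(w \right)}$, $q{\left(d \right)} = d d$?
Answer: $- \frac{39780356393}{1764720} \approx -22542.0$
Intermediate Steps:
$q{\left(d \right)} = d^{2}$
$g{\left(w,k \right)} = - 9 w^{2}$
$Q{\left(V,p \right)} = -3 + p + 132 V p$ ($Q{\left(V,p \right)} = -3 + \left(132 V p + p\right) = -3 + \left(p + 132 V p\right) = -3 + p + 132 V p$)
$g{\left(52,157 \right)} + \left(\frac{Q{\left(-89,87 \right)}}{-570} - \frac{18761}{-18576}\right) = - 9 \cdot 52^{2} - \left(- \frac{18761}{18576} - \frac{-3 + 87 + 132 \left(-89\right) 87}{-570}\right) = \left(-9\right) 2704 - \left(- \frac{18761}{18576} - \left(-3 + 87 - 1022076\right) \left(- \frac{1}{570}\right)\right) = -24336 + \left(\left(-1021992\right) \left(- \frac{1}{570}\right) + \frac{18761}{18576}\right) = -24336 + \left(\frac{170332}{95} + \frac{18761}{18576}\right) = -24336 + \frac{3165869527}{1764720} = - \frac{39780356393}{1764720}$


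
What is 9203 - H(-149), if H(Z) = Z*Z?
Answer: -12998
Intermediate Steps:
H(Z) = Z²
9203 - H(-149) = 9203 - 1*(-149)² = 9203 - 1*22201 = 9203 - 22201 = -12998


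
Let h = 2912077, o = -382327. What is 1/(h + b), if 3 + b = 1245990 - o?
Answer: 1/4540391 ≈ 2.2025e-7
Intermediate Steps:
b = 1628314 (b = -3 + (1245990 - 1*(-382327)) = -3 + (1245990 + 382327) = -3 + 1628317 = 1628314)
1/(h + b) = 1/(2912077 + 1628314) = 1/4540391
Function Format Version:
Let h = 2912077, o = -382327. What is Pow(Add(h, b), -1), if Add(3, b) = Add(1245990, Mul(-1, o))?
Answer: Rational(1, 4540391) ≈ 2.2025e-7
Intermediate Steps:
b = 1628314 (b = Add(-3, Add(1245990, Mul(-1, -382327))) = Add(-3, Add(1245990, 382327)) = Add(-3, 1628317) = 1628314)
Pow(Add(h, b), -1) = Pow(Add(2912077, 1628314), -1) = Pow(4540391, -1) = Rational(1, 4540391)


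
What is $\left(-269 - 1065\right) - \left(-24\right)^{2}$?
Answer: $-1910$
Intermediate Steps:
$\left(-269 - 1065\right) - \left(-24\right)^{2} = \left(-269 - 1065\right) - 576 = -1334 - 576 = -1910$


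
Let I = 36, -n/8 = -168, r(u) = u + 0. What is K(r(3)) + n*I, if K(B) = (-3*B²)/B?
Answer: 48375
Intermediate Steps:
r(u) = u
n = 1344 (n = -8*(-168) = 1344)
K(B) = -3*B
K(r(3)) + n*I = -3*3 + 1344*36 = -9 + 48384 = 48375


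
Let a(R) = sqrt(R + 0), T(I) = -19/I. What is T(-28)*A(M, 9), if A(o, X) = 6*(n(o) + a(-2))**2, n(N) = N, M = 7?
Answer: 2679/14 + 57*I*sqrt(2) ≈ 191.36 + 80.61*I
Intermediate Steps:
a(R) = sqrt(R)
A(o, X) = 6*(o + I*sqrt(2))**2 (A(o, X) = 6*(o + sqrt(-2))**2 = 6*(o + I*sqrt(2))**2)
T(-28)*A(M, 9) = (-19/(-28))*(6*(7 + I*sqrt(2))**2) = (-19*(-1/28))*(6*(7 + I*sqrt(2))**2) = 19*(6*(7 + I*sqrt(2))**2)/28 = 57*(7 + I*sqrt(2))**2/14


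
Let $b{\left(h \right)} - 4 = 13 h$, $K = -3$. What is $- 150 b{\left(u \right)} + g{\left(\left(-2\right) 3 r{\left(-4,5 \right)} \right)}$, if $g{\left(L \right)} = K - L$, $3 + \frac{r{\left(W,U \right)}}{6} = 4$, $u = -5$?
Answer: $9183$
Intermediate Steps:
$r{\left(W,U \right)} = 6$ ($r{\left(W,U \right)} = -18 + 6 \cdot 4 = -18 + 24 = 6$)
$b{\left(h \right)} = 4 + 13 h$
$g{\left(L \right)} = -3 - L$
$- 150 b{\left(u \right)} + g{\left(\left(-2\right) 3 r{\left(-4,5 \right)} \right)} = - 150 \left(4 + 13 \left(-5\right)\right) - \left(3 + \left(-2\right) 3 \cdot 6\right) = - 150 \left(4 - 65\right) - \left(3 - 36\right) = \left(-150\right) \left(-61\right) - -33 = 9150 + \left(-3 + 36\right) = 9150 + 33 = 9183$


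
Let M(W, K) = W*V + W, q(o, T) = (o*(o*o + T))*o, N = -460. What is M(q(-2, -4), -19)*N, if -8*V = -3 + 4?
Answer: 0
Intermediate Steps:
V = -⅛ (V = -(-3 + 4)/8 = -⅛*1 = -⅛ ≈ -0.12500)
q(o, T) = o²*(T + o²) (q(o, T) = (o*(o² + T))*o = (o*(T + o²))*o = o²*(T + o²))
M(W, K) = 7*W/8 (M(W, K) = W*(-⅛) + W = -W/8 + W = 7*W/8)
M(q(-2, -4), -19)*N = (7*((-2)²*(-4 + (-2)²))/8)*(-460) = (7*(4*(-4 + 4))/8)*(-460) = (7*(4*0)/8)*(-460) = ((7/8)*0)*(-460) = 0*(-460) = 0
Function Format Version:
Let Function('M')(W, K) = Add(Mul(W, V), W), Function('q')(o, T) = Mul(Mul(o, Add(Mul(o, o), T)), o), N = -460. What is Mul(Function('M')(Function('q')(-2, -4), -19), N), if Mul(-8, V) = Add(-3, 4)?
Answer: 0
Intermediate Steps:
V = Rational(-1, 8) (V = Mul(Rational(-1, 8), Add(-3, 4)) = Mul(Rational(-1, 8), 1) = Rational(-1, 8) ≈ -0.12500)
Function('q')(o, T) = Mul(Pow(o, 2), Add(T, Pow(o, 2))) (Function('q')(o, T) = Mul(Mul(o, Add(Pow(o, 2), T)), o) = Mul(Mul(o, Add(T, Pow(o, 2))), o) = Mul(Pow(o, 2), Add(T, Pow(o, 2))))
Function('M')(W, K) = Mul(Rational(7, 8), W) (Function('M')(W, K) = Add(Mul(W, Rational(-1, 8)), W) = Add(Mul(Rational(-1, 8), W), W) = Mul(Rational(7, 8), W))
Mul(Function('M')(Function('q')(-2, -4), -19), N) = Mul(Mul(Rational(7, 8), Mul(Pow(-2, 2), Add(-4, Pow(-2, 2)))), -460) = Mul(Mul(Rational(7, 8), Mul(4, Add(-4, 4))), -460) = Mul(Mul(Rational(7, 8), Mul(4, 0)), -460) = Mul(Mul(Rational(7, 8), 0), -460) = Mul(0, -460) = 0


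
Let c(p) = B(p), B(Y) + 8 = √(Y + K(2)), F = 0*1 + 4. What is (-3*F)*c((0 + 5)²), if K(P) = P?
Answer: 96 - 36*√3 ≈ 33.646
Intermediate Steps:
F = 4 (F = 0 + 4 = 4)
B(Y) = -8 + √(2 + Y) (B(Y) = -8 + √(Y + 2) = -8 + √(2 + Y))
c(p) = -8 + √(2 + p)
(-3*F)*c((0 + 5)²) = (-3*4)*(-8 + √(2 + (0 + 5)²)) = -12*(-8 + √(2 + 5²)) = -12*(-8 + √(2 + 25)) = -12*(-8 + √27) = -12*(-8 + 3*√3) = 96 - 36*√3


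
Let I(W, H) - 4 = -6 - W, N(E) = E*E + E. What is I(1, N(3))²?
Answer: 9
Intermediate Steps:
N(E) = E + E² (N(E) = E² + E = E + E²)
I(W, H) = -2 - W (I(W, H) = 4 + (-6 - W) = -2 - W)
I(1, N(3))² = (-2 - 1*1)² = (-2 - 1)² = (-3)² = 9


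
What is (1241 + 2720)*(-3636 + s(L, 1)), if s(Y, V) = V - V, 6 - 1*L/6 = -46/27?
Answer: -14402196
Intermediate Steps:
L = 416/9 (L = 36 - (-276)/27 = 36 - 6*(-46/27) = 36 + 92/9 = 416/9 ≈ 46.222)
s(Y, V) = 0
(1241 + 2720)*(-3636 + s(L, 1)) = (1241 + 2720)*(-3636 + 0) = 3961*(-3636) = -14402196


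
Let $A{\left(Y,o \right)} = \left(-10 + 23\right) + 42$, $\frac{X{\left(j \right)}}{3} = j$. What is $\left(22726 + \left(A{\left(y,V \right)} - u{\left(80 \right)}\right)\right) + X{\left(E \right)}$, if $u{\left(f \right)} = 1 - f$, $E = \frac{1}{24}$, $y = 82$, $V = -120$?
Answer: $\frac{182881}{8} \approx 22860.0$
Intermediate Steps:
$E = \frac{1}{24} \approx 0.041667$
$X{\left(j \right)} = 3 j$
$A{\left(Y,o \right)} = 55$ ($A{\left(Y,o \right)} = 13 + 42 = 55$)
$\left(22726 + \left(A{\left(y,V \right)} - u{\left(80 \right)}\right)\right) + X{\left(E \right)} = \left(22726 + \left(55 - \left(1 - 80\right)\right)\right) + 3 \cdot \frac{1}{24} = \left(22726 + \left(55 - \left(1 - 80\right)\right)\right) + \frac{1}{8} = \left(22726 + \left(55 - -79\right)\right) + \frac{1}{8} = \left(22726 + \left(55 + 79\right)\right) + \frac{1}{8} = \left(22726 + 134\right) + \frac{1}{8} = 22860 + \frac{1}{8} = \frac{182881}{8}$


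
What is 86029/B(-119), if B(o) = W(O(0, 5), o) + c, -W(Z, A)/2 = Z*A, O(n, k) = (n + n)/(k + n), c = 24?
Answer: 86029/24 ≈ 3584.5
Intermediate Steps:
O(n, k) = 2*n/(k + n) (O(n, k) = (2*n)/(k + n) = 2*n/(k + n))
W(Z, A) = -2*A*Z (W(Z, A) = -2*Z*A = -2*A*Z)
B(o) = 24 (B(o) = -2*o*2*0/(5 + 0) + 24 = -2*o*2*0/5 + 24 = -2*o*2*0*(1/5) + 24 = -2*o*0 + 24 = 0 + 24 = 24)
86029/B(-119) = 86029/24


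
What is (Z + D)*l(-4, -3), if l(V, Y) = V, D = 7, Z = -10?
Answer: 12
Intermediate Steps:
(Z + D)*l(-4, -3) = (-10 + 7)*(-4) = -3*(-4) = 12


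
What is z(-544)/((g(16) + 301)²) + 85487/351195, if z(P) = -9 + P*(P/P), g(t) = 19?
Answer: 1711931593/7192473600 ≈ 0.23802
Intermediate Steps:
z(P) = -9 + P (z(P) = -9 + P*1 = -9 + P)
z(-544)/((g(16) + 301)²) + 85487/351195 = (-9 - 544)/((19 + 301)²) + 85487/351195 = -553/(320²) + 85487*(1/351195) = -553/102400 + 85487/351195 = 1711931593/7192473600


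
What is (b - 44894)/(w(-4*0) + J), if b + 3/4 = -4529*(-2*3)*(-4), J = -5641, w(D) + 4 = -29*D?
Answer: 614363/22580 ≈ 27.208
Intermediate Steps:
w(D) = -4 - 29*D
b = -434787/4 (b = -3/4 - 4529*(-2*3)*(-4) = -3/4 - (-27174)*(-4) = -3/4 - 4529*24 = -3/4 - 108696 = -434787/4 ≈ -1.0870e+5)
(b - 44894)/(w(-4*0) + J) = (-434787/4 - 44894)/((-4 - (-116)*0) - 5641) = -614363/(4*((-4 - 29*0) - 5641)) = -614363/(4*((-4 + 0) - 5641)) = -614363/(4*(-4 - 5641)) = -614363/4/(-5645) = -614363/4*(-1/5645) = 614363/22580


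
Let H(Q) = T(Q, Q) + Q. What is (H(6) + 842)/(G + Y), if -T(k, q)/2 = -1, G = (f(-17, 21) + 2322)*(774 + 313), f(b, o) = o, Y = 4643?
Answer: 425/1275742 ≈ 0.00033314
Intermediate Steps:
G = 2546841 (G = (21 + 2322)*(774 + 313) = 2343*1087 = 2546841)
T(k, q) = 2 (T(k, q) = -2*(-1) = 2)
H(Q) = 2 + Q
(H(6) + 842)/(G + Y) = ((2 + 6) + 842)/(2546841 + 4643) = (8 + 842)/2551484 = 850*(1/2551484) = 425/1275742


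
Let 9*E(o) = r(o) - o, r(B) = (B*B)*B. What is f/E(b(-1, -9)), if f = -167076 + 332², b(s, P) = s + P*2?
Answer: 14213/190 ≈ 74.805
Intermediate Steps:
r(B) = B³ (r(B) = B²*B = B³)
b(s, P) = s + 2*P
E(o) = -o/9 + o³/9 (E(o) = (o³ - o)/9 = -o/9 + o³/9)
f = -56852 (f = -167076 + 110224 = -56852)
f/E(b(-1, -9)) = -56852*9/((-1 + (-1 + 2*(-9))²)*(-1 + 2*(-9))) = -56852*9/((-1 - 18)*(-1 + (-1 - 18)²)) = -56852*(-9/(19*(-1 + (-19)²))) = -56852*(-9/(19*(-1 + 361))) = -56852/((⅑)*(-19)*360) = -56852/(-760) = -56852*(-1/760) = 14213/190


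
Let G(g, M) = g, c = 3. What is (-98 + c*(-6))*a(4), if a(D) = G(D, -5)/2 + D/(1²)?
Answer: -696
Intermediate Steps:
a(D) = 3*D/2 (a(D) = D/2 + D/(1²) = D*(½) + D/1 = D/2 + D*1 = D/2 + D = 3*D/2)
(-98 + c*(-6))*a(4) = (-98 + 3*(-6))*((3/2)*4) = (-98 - 18)*6 = -116*6 = -696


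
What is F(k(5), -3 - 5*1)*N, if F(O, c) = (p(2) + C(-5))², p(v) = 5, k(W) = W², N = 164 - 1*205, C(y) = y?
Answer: 0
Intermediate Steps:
N = -41 (N = 164 - 205 = -41)
F(O, c) = 0 (F(O, c) = (5 - 5)² = 0² = 0)
F(k(5), -3 - 5*1)*N = 0*(-41) = 0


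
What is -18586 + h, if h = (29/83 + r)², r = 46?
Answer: -113239545/6889 ≈ -16438.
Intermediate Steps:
h = 14799409/6889 (h = (29/83 + 46)² = (3847/83)² = 14799409/6889 ≈ 2148.3)
-18586 + h = -18586 + 14799409/6889 = -113239545/6889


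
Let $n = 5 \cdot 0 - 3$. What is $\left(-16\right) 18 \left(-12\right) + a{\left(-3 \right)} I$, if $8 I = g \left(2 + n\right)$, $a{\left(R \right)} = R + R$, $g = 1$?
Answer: $\frac{13827}{4} \approx 3456.8$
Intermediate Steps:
$n = -3$ ($n = 0 - 3 = -3$)
$a{\left(R \right)} = 2 R$
$I = - \frac{1}{8}$ ($I = \frac{1 \left(2 - 3\right)}{8} = \frac{1 \left(-1\right)}{8} = \frac{1}{8} \left(-1\right) = - \frac{1}{8} \approx -0.125$)
$\left(-16\right) 18 \left(-12\right) + a{\left(-3 \right)} I = \left(-16\right) 18 \left(-12\right) + 2 \left(-3\right) \left(- \frac{1}{8}\right) = \left(-288\right) \left(-12\right) - - \frac{3}{4} = 3456 + \frac{3}{4} = \frac{13827}{4}$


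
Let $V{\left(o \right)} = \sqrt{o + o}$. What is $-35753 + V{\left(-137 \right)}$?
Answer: $-35753 + i \sqrt{274} \approx -35753.0 + 16.553 i$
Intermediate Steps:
$V{\left(o \right)} = \sqrt{2} \sqrt{o}$ ($V{\left(o \right)} = \sqrt{2 o} = \sqrt{2} \sqrt{o}$)
$-35753 + V{\left(-137 \right)} = -35753 + \sqrt{2} \sqrt{-137} = -35753 + \sqrt{2} i \sqrt{137} = -35753 + i \sqrt{274}$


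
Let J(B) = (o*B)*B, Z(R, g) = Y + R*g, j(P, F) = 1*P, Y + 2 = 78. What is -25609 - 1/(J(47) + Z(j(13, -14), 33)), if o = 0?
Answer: -12932546/505 ≈ -25609.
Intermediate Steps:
Y = 76 (Y = -2 + 78 = 76)
j(P, F) = P
Z(R, g) = 76 + R*g
J(B) = 0 (J(B) = (0*B)*B = 0*B = 0)
-25609 - 1/(J(47) + Z(j(13, -14), 33)) = -25609 - 1/(0 + (76 + 13*33)) = -25609 - 1/(0 + (76 + 429)) = -25609 - 1/(0 + 505) = -25609 - 1/505 = -12932546/505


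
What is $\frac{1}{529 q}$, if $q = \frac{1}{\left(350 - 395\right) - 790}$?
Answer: $- \frac{835}{529} \approx -1.5784$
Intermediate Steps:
$q = - \frac{1}{835}$ ($q = \frac{1}{-45 - 790} = \frac{1}{-835} = - \frac{1}{835} \approx -0.0011976$)
$\frac{1}{529 q} = \frac{1}{529 \left(- \frac{1}{835}\right)} = \frac{1}{- \frac{529}{835}} = - \frac{835}{529}$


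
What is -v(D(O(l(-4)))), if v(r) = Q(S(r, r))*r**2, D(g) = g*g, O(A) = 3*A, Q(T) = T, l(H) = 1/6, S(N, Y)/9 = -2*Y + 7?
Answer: -117/32 ≈ -3.6563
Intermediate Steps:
S(N, Y) = 63 - 18*Y (S(N, Y) = 9*(-2*Y + 7) = 9*(7 - 2*Y) = 63 - 18*Y)
l(H) = 1/6
D(g) = g**2
v(r) = r**2*(63 - 18*r) (v(r) = (63 - 18*r)*r**2 = r**2*(63 - 18*r))
-v(D(O(l(-4)))) = -((3*(1/6))**2)**2*(63 - 18*(3*(1/6))**2) = -((1/2)**2)**2*(63 - 18*(1/2)**2) = -(1/4)**2*(63 - 18*1/4) = -(63 - 9/2)/16 = -117/(16*2) = -1*117/32 = -117/32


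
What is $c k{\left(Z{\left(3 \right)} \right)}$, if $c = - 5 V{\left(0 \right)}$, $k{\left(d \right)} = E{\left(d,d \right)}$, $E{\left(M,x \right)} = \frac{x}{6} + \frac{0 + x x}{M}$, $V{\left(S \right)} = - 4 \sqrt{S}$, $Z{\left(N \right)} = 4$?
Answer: $0$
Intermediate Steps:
$E{\left(M,x \right)} = \frac{x}{6} + \frac{x^{2}}{M}$ ($E{\left(M,x \right)} = x \frac{1}{6} + \frac{0 + x^{2}}{M} = \frac{x}{6} + \frac{x^{2}}{M}$)
$k{\left(d \right)} = \frac{7 d}{6}$ ($k{\left(d \right)} = \frac{d}{6} + \frac{d^{2}}{d} = \frac{d}{6} + d = \frac{7 d}{6}$)
$c = 0$ ($c = - 5 \left(- 4 \sqrt{0}\right) = - 5 \left(\left(-4\right) 0\right) = \left(-5\right) 0 = 0$)
$c k{\left(Z{\left(3 \right)} \right)} = 0 \cdot \frac{7}{6} \cdot 4 = 0 \cdot \frac{14}{3} = 0$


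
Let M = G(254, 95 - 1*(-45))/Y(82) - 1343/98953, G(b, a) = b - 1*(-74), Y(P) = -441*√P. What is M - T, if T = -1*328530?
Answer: 32509027747/98953 - 4*√82/441 ≈ 3.2853e+5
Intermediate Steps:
T = -328530
G(b, a) = 74 + b (G(b, a) = b + 74 = 74 + b)
M = -1343/98953 - 4*√82/441 (M = (74 + 254)/((-441*√82)) - 1343/98953 = 328*(-√82/36162) - 1343*1/98953 = -4*√82/441 - 1343/98953 = -1343/98953 - 4*√82/441 ≈ -0.095707)
M - T = (-1343/98953 - 4*√82/441) - 1*(-328530) = (-1343/98953 - 4*√82/441) + 328530 = 32509027747/98953 - 4*√82/441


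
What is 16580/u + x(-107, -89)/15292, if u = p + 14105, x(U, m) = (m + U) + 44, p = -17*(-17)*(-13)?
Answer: 15748029/9890101 ≈ 1.5923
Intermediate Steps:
p = -3757 (p = 289*(-13) = -3757)
x(U, m) = 44 + U + m (x(U, m) = (U + m) + 44 = 44 + U + m)
u = 10348 (u = -3757 + 14105 = 10348)
16580/u + x(-107, -89)/15292 = 16580/10348 + (44 - 107 - 89)/15292 = 16580*(1/10348) - 152*1/15292 = 4145/2587 - 38/3823 = 15748029/9890101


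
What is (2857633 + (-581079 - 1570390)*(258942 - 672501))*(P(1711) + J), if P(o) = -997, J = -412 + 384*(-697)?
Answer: -239396755188146828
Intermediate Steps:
J = -268060 (J = -412 - 267648 = -268060)
(2857633 + (-581079 - 1570390)*(258942 - 672501))*(P(1711) + J) = (2857633 + (-581079 - 1570390)*(258942 - 672501))*(-997 - 268060) = (2857633 - 2151469*(-413559))*(-269057) = (2857633 + 889759368171)*(-269057) = 889762225804*(-269057) = -239396755188146828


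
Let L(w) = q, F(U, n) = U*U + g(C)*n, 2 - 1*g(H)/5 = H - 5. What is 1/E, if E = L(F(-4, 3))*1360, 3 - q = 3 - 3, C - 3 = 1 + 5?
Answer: 1/4080 ≈ 0.00024510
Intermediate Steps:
C = 9 (C = 3 + (1 + 5) = 3 + 6 = 9)
g(H) = 35 - 5*H (g(H) = 10 - 5*(H - 5) = 10 - 5*(-5 + H) = 10 + (25 - 5*H) = 35 - 5*H)
q = 3 (q = 3 - (3 - 3) = 3 - 1*0 = 3 + 0 = 3)
F(U, n) = U**2 - 10*n (F(U, n) = U*U + (35 - 5*9)*n = U**2 + (35 - 45)*n = U**2 - 10*n)
L(w) = 3
E = 4080 (E = 3*1360 = 4080)
1/E = 1/4080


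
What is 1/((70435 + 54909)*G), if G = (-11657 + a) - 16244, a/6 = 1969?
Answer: -1/2016408928 ≈ -4.9593e-10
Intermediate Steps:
a = 11814 (a = 6*1969 = 11814)
G = -16087 (G = (-11657 + 11814) - 16244 = 157 - 16244 = -16087)
1/((70435 + 54909)*G) = 1/((70435 + 54909)*(-16087)) = -1/16087/125344 = (1/125344)*(-1/16087) = -1/2016408928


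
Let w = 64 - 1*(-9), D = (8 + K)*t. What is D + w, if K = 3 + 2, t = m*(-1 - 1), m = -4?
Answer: 177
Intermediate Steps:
t = 8 (t = -4*(-1 - 1) = -4*(-2) = 8)
K = 5
D = 104 (D = (8 + 5)*8 = 13*8 = 104)
w = 73 (w = 64 + 9 = 73)
D + w = 104 + 73 = 177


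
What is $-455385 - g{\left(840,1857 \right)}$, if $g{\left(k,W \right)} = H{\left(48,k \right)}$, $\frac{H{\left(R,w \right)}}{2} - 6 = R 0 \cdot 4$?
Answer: $-455397$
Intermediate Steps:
$H{\left(R,w \right)} = 12$ ($H{\left(R,w \right)} = 12 + 2 R 0 \cdot 4 = 12 + 2 \cdot 0 \cdot 4 = 12 + 2 \cdot 0 = 12 + 0 = 12$)
$g{\left(k,W \right)} = 12$
$-455385 - g{\left(840,1857 \right)} = -455385 - 12 = -455397$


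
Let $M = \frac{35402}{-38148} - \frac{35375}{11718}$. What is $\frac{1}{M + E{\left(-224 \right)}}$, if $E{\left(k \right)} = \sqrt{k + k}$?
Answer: $- \frac{1369246538966229}{160823947595107129} - \frac{2775351782632968 i \sqrt{7}}{160823947595107129} \approx -0.0085139 - 0.045658 i$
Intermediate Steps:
$M = - \frac{73513589}{18625761}$ ($M = 35402 \left(- \frac{1}{38148}\right) - \frac{35375}{11718} = - \frac{17701}{19074} - \frac{35375}{11718} = - \frac{73513589}{18625761} \approx -3.9469$)
$E{\left(k \right)} = \sqrt{2} \sqrt{k}$ ($E{\left(k \right)} = \sqrt{2 k} = \sqrt{2} \sqrt{k}$)
$\frac{1}{M + E{\left(-224 \right)}} = \frac{1}{- \frac{73513589}{18625761} + \sqrt{2} \sqrt{-224}} = \frac{1}{- \frac{73513589}{18625761} + \sqrt{2} \cdot 4 i \sqrt{14}} = \frac{1}{- \frac{73513589}{18625761} + 8 i \sqrt{7}}$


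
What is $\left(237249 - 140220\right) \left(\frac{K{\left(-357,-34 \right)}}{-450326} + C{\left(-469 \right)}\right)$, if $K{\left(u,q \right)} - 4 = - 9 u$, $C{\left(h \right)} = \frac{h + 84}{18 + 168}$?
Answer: $- \frac{1406709235524}{6980053} \approx -2.0153 \cdot 10^{5}$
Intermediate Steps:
$C{\left(h \right)} = \frac{14}{31} + \frac{h}{186}$ ($C{\left(h \right)} = \frac{84 + h}{186} = \left(84 + h\right) \frac{1}{186} = \frac{14}{31} + \frac{h}{186}$)
$K{\left(u,q \right)} = 4 - 9 u$
$\left(237249 - 140220\right) \left(\frac{K{\left(-357,-34 \right)}}{-450326} + C{\left(-469 \right)}\right) = \left(237249 - 140220\right) \left(\frac{4 - -3213}{-450326} + \left(\frac{14}{31} + \frac{1}{186} \left(-469\right)\right)\right) = 97029 \left(\left(4 + 3213\right) \left(- \frac{1}{450326}\right) + \left(\frac{14}{31} - \frac{469}{186}\right)\right) = 97029 \left(3217 \left(- \frac{1}{450326}\right) - \frac{385}{186}\right) = 97029 \left(- \frac{3217}{450326} - \frac{385}{186}\right) = 97029 \left(- \frac{43493468}{20940159}\right) = - \frac{1406709235524}{6980053}$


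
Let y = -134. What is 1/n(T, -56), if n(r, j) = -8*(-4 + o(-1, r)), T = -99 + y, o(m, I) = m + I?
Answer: 1/1904 ≈ 0.00052521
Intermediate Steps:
o(m, I) = I + m
T = -233 (T = -99 - 134 = -233)
n(r, j) = 40 - 8*r (n(r, j) = -8*(-4 + (r - 1)) = -8*(-4 + (-1 + r)) = -8*(-5 + r) = 40 - 8*r)
1/n(T, -56) = 1/(40 - 8*(-233)) = 1/(40 + 1864) = 1/1904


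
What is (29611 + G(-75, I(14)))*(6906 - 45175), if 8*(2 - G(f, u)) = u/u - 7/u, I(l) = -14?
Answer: -18132043545/16 ≈ -1.1333e+9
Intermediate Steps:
G(f, u) = 15/8 + 7/(8*u) (G(f, u) = 2 - (u/u - 7/u)/8 = 2 - (1 - 7/u)/8 = 2 + (-1/8 + 7/(8*u)) = 15/8 + 7/(8*u))
(29611 + G(-75, I(14)))*(6906 - 45175) = (29611 + (1/8)*(7 + 15*(-14))/(-14))*(6906 - 45175) = (29611 + (1/8)*(-1/14)*(7 - 210))*(-38269) = (29611 + (1/8)*(-1/14)*(-203))*(-38269) = (29611 + 29/16)*(-38269) = (473805/16)*(-38269) = -18132043545/16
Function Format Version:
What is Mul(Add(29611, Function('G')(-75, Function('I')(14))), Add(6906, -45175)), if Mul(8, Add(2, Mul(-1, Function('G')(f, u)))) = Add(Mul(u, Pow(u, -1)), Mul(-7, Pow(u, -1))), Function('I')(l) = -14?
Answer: Rational(-18132043545, 16) ≈ -1.1333e+9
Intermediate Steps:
Function('G')(f, u) = Add(Rational(15, 8), Mul(Rational(7, 8), Pow(u, -1))) (Function('G')(f, u) = Add(2, Mul(Rational(-1, 8), Add(Mul(u, Pow(u, -1)), Mul(-7, Pow(u, -1))))) = Add(2, Mul(Rational(-1, 8), Add(1, Mul(-7, Pow(u, -1))))) = Add(2, Add(Rational(-1, 8), Mul(Rational(7, 8), Pow(u, -1)))) = Add(Rational(15, 8), Mul(Rational(7, 8), Pow(u, -1))))
Mul(Add(29611, Function('G')(-75, Function('I')(14))), Add(6906, -45175)) = Mul(Add(29611, Mul(Rational(1, 8), Pow(-14, -1), Add(7, Mul(15, -14)))), Add(6906, -45175)) = Mul(Add(29611, Mul(Rational(1, 8), Rational(-1, 14), Add(7, -210))), -38269) = Mul(Add(29611, Mul(Rational(1, 8), Rational(-1, 14), -203)), -38269) = Mul(Add(29611, Rational(29, 16)), -38269) = Mul(Rational(473805, 16), -38269) = Rational(-18132043545, 16)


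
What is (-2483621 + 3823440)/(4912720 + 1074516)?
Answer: 1339819/5987236 ≈ 0.22378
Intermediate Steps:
(-2483621 + 3823440)/(4912720 + 1074516) = 1339819/5987236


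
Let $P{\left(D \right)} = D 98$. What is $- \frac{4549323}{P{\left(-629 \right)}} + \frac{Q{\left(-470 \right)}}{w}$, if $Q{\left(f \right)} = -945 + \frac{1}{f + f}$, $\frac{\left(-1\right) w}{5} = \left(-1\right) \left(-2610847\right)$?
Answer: $\frac{27912355198790471}{378203902318900} \approx 73.802$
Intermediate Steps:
$P{\left(D \right)} = 98 D$
$w = -13054235$ ($w = - 5 \left(\left(-1\right) \left(-2610847\right)\right) = \left(-5\right) 2610847 = -13054235$)
$Q{\left(f \right)} = -945 + \frac{1}{2 f}$
$- \frac{4549323}{P{\left(-629 \right)}} + \frac{Q{\left(-470 \right)}}{w} = - \frac{4549323}{98 \left(-629\right)} + \frac{-945 + \frac{1}{2 \left(-470\right)}}{-13054235} = - \frac{4549323}{-61642} + \left(-945 + \frac{1}{2} \left(- \frac{1}{470}\right)\right) \left(- \frac{1}{13054235}\right) = \left(-4549323\right) \left(- \frac{1}{61642}\right) + \left(-945 - \frac{1}{940}\right) \left(- \frac{1}{13054235}\right) = \frac{4549323}{61642} - - \frac{888301}{12270980900} = \frac{4549323}{61642} + \frac{888301}{12270980900} = \frac{27912355198790471}{378203902318900}$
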